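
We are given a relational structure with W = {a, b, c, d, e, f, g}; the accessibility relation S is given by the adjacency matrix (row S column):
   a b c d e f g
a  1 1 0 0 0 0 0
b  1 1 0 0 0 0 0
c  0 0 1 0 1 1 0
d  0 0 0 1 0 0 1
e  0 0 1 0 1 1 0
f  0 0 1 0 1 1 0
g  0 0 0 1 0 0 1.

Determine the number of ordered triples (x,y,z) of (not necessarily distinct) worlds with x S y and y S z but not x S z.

S is transitive; there are no such tuples.

0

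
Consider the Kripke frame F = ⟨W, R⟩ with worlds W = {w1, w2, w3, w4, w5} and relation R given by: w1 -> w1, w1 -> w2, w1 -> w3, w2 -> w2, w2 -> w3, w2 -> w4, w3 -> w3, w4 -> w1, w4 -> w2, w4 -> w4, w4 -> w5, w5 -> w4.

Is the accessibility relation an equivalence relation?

Reflexive: no — w5 is not related to itself.
Symmetric: no — w1 R w2 but not w2 R w1.
Transitive: no — w1 R w2 and w2 R w4, but not w1 R w4.
So R is not an equivalence relation.

No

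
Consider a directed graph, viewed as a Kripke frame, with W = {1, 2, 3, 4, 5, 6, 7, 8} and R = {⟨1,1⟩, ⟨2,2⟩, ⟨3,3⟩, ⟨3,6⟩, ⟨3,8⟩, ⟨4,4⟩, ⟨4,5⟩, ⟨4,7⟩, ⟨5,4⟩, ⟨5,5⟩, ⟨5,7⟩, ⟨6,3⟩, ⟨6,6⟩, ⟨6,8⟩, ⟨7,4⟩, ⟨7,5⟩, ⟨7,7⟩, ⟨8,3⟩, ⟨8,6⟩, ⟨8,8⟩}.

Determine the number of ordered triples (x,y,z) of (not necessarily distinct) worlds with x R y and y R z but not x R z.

0

R is transitive; there are no such tuples.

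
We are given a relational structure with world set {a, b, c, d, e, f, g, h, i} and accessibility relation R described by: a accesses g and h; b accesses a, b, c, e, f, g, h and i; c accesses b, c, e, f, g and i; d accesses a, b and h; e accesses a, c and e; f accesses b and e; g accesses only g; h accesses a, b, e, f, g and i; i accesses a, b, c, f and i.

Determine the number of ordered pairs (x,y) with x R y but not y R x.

17

Enumerating: (a,g), (b,a), (b,e), (b,g), (c,f), (c,g), (d,a), (d,b), (d,h), (e,a), (f,e), (h,e), (h,f), (h,g), (h,i), (i,a), (i,f).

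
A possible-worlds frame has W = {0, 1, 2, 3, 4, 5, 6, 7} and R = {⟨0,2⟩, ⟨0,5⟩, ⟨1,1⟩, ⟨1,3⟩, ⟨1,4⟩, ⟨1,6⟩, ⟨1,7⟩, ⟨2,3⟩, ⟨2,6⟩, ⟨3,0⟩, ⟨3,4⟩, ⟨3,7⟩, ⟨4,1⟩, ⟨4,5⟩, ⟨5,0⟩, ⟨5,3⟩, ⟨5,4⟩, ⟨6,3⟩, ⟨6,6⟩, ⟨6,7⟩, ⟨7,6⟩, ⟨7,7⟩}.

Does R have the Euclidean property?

Euclidean: no — 0 R 2 and 0 R 5, but not 2 R 5.

No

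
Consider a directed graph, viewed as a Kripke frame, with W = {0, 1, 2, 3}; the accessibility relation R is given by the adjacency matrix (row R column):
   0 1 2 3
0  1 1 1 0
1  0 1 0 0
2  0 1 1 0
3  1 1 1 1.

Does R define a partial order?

Yes

Reflexive: yes — every world is R-related to itself.
Transitive: yes — every two-step R-path is closed by a direct edge.
Antisymmetric: yes — no distinct pair is related both ways.
So R is a partial order.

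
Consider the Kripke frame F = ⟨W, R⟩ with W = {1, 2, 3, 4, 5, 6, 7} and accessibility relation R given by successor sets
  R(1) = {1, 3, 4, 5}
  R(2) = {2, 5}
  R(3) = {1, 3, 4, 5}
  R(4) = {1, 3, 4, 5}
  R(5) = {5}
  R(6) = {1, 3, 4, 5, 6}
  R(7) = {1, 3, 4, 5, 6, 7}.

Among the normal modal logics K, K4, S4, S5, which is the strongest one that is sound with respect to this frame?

S4

Transitive (axiom 4): yes — every two-step R-path is closed by a direct edge.
Reflexive (axiom T): yes — every world is R-related to itself.
Euclidean (axiom 5): no — 1 R 5 and 1 R 3, but not 5 R 3.
So F validates K, K4, S4; S5 would additionally require R to be Euclidean. The strongest is S4.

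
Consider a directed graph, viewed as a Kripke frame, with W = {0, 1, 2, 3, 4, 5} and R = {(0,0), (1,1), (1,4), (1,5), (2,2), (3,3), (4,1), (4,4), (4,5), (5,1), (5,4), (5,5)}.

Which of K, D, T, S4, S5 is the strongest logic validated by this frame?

Serial (axiom D): yes — every world has a successor (e.g. 0 R 0).
Reflexive (axiom T): yes — every world is R-related to itself.
Transitive (axiom 4): yes — every two-step R-path is closed by a direct edge.
Euclidean (axiom 5): yes — any two successors of a common world are R-related.
So F validates K, D, T, S4, S5. The strongest is S5.

S5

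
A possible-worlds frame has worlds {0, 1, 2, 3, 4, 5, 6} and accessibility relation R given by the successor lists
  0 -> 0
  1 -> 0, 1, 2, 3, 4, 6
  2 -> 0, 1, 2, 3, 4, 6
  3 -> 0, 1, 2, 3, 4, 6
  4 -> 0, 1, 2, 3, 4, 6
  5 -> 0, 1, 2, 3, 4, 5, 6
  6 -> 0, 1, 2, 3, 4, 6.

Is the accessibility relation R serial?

Yes

Serial: yes — every world has a successor (e.g. 0 R 0).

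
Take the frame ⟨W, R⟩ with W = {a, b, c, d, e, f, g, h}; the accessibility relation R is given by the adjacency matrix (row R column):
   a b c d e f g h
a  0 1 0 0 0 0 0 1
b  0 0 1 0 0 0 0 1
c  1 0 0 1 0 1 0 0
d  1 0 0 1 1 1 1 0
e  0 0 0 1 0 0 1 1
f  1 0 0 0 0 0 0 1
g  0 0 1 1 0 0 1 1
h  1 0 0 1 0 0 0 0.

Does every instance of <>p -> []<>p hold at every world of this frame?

No

The schema 5 characterises exactly the Euclidean frames.
Euclidean: no — a R h and a R b, but not h R b.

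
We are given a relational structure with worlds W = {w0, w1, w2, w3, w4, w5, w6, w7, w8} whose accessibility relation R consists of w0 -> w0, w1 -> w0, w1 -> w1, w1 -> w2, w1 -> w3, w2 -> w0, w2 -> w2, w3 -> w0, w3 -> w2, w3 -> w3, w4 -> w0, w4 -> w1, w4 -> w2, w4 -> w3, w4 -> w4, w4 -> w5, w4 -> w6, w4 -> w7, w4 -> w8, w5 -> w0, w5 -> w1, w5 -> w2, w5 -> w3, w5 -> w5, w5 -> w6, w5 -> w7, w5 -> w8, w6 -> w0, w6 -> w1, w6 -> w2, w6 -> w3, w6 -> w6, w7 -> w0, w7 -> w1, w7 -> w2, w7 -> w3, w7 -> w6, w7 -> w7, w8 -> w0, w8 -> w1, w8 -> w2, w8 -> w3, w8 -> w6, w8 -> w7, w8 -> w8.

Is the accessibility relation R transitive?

Transitive: yes — every two-step R-path is closed by a direct edge.

Yes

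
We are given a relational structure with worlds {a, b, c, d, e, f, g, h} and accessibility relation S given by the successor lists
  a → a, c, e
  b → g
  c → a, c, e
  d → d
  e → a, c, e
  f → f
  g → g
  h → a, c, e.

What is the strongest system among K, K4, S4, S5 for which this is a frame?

K4

Transitive (axiom 4): yes — every two-step S-path is closed by a direct edge.
Reflexive (axiom T): no — b is not related to itself.
Euclidean (axiom 5): yes — any two successors of a common world are S-related.
So F validates K, K4; S4 would additionally require S to be reflexive. The strongest is K4.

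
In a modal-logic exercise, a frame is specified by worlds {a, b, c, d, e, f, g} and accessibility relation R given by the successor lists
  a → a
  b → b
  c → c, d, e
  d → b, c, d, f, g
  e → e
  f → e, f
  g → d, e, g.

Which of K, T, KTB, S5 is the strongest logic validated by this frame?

T

Reflexive (axiom T): yes — every world is R-related to itself.
Symmetric (axiom B): no — c R e but not e R c.
Euclidean (axiom 5): no — c R d and c R e, but not d R e.
So F validates K, T; KTB would additionally require R to be symmetric. The strongest is T.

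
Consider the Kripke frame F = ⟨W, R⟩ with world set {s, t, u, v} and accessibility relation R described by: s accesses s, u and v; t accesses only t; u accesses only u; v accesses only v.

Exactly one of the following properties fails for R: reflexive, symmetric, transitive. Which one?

symmetric

Reflexive: yes — every world is R-related to itself.
Symmetric: no — s R u but not u R s.
Transitive: yes — every two-step R-path is closed by a direct edge.
Only symmetric fails.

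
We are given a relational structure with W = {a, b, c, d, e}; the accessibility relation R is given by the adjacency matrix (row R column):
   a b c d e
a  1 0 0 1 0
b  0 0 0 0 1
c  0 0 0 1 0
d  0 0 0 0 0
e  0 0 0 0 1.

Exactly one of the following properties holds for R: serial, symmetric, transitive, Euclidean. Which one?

Serial: no — d has no R-successor.
Symmetric: no — a R d but not d R a.
Transitive: yes — every two-step R-path is closed by a direct edge.
Euclidean: no — a R d and a R a, but not d R a.
Only transitive holds.

transitive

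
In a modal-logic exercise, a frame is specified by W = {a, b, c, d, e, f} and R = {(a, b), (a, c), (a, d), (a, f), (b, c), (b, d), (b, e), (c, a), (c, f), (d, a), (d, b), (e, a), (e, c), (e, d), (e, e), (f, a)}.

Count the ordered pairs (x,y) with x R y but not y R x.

7

Enumerating: (a,b), (b,c), (b,e), (c,f), (e,a), (e,c), (e,d).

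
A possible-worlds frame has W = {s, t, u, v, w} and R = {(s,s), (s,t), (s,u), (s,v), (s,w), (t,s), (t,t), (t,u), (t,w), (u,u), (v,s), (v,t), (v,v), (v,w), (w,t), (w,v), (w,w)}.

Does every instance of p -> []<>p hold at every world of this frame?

No

The schema B characterises exactly the symmetric frames.
Symmetric: no — s R u but not u R s.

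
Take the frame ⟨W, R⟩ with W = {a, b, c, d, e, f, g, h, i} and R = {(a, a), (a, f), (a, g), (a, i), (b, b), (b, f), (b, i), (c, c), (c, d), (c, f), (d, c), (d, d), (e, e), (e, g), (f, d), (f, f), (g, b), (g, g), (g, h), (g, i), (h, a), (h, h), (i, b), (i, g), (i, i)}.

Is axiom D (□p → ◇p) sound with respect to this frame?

The schema D characterises exactly the serial frames.
Serial: yes — every world has a successor (e.g. a R a).

Yes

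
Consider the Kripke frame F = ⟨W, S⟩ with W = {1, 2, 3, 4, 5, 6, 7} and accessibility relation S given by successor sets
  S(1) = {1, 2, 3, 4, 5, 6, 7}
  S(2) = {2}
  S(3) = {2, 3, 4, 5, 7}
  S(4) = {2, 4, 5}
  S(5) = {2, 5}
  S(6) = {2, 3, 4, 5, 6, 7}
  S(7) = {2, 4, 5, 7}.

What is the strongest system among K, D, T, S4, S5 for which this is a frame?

S4

Serial (axiom D): yes — every world has a successor (e.g. 1 S 1).
Reflexive (axiom T): yes — every world is S-related to itself.
Transitive (axiom 4): yes — every two-step S-path is closed by a direct edge.
Euclidean (axiom 5): no — 1 S 2 and 1 S 3, but not 2 S 3.
So F validates K, D, T, S4; S5 would additionally require S to be Euclidean. The strongest is S4.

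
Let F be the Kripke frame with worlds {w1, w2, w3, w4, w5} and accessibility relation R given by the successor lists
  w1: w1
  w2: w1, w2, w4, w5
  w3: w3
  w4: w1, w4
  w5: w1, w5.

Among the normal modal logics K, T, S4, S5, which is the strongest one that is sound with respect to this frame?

S4

Reflexive (axiom T): yes — every world is R-related to itself.
Transitive (axiom 4): yes — every two-step R-path is closed by a direct edge.
Euclidean (axiom 5): no — w2 R w1 and w2 R w4, but not w1 R w4.
So F validates K, T, S4; S5 would additionally require R to be Euclidean. The strongest is S4.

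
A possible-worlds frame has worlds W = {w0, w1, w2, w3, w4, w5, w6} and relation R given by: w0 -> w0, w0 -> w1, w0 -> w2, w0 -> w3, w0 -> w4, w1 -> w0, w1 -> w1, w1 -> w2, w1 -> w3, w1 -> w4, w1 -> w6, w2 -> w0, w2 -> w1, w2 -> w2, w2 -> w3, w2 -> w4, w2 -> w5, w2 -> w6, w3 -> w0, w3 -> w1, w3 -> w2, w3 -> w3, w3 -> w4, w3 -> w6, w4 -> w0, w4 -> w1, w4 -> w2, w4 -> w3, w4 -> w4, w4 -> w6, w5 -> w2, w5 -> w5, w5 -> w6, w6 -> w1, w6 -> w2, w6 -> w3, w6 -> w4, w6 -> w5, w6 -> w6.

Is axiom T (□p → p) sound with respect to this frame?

Yes

The schema T characterises exactly the reflexive frames.
Reflexive: yes — every world is R-related to itself.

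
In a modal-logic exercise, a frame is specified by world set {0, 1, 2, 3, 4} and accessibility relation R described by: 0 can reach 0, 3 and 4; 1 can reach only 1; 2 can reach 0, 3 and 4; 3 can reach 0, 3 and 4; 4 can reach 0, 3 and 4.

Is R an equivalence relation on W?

No

Reflexive: no — 2 is not related to itself.
Symmetric: no — 2 R 0 but not 0 R 2.
Transitive: yes — every two-step R-path is closed by a direct edge.
So R is not an equivalence relation.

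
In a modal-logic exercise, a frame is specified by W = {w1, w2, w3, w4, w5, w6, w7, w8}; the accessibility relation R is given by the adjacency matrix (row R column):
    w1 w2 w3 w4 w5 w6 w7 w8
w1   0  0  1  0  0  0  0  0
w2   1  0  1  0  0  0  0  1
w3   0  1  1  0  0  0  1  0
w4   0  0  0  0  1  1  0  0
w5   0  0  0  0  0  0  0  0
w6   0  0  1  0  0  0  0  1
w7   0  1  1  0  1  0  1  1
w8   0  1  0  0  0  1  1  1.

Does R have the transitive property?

Transitive: no — w1 R w3 and w3 R w2, but not w1 R w2.

No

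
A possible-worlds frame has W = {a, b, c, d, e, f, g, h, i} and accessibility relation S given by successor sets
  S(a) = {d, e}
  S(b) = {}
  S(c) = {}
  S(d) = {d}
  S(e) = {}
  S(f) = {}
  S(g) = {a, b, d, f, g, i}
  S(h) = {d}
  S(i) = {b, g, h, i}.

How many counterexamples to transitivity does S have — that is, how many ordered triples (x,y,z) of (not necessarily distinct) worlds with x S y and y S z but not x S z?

6

Enumerating: (g,a,e), (g,i,h), (i,g,a), (i,g,d), (i,g,f), (i,h,d).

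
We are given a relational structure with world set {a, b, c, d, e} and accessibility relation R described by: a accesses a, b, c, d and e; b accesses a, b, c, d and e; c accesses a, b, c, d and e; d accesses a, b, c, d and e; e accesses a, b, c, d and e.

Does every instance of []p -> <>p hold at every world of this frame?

Yes

By correspondence theory, D is valid on a frame iff R is serial.
Serial: yes — every world has a successor (e.g. a R a).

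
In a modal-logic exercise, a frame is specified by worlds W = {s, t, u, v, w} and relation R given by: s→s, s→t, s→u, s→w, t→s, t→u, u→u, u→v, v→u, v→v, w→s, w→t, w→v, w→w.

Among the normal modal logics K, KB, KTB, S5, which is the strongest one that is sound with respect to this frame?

Symmetric (axiom B): no — s R u but not u R s.
Reflexive (axiom T): no — t is not related to itself.
Euclidean (axiom 5): no — s R t and s R w, but not t R w.
So F validates K; KB would additionally require R to be symmetric. The strongest is K.

K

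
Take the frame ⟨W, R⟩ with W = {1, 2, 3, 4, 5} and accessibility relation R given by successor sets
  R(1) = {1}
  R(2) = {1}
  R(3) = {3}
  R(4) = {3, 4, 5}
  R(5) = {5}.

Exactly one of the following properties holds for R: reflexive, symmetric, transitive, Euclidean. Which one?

transitive

Reflexive: no — 2 is not related to itself.
Symmetric: no — 2 R 1 but not 1 R 2.
Transitive: yes — every two-step R-path is closed by a direct edge.
Euclidean: no — 4 R 3 and 4 R 5, but not 3 R 5.
Only transitive holds.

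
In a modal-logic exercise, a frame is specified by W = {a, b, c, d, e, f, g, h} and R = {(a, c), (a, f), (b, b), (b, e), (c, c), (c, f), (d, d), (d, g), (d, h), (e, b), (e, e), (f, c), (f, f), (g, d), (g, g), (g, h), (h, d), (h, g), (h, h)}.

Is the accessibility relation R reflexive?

Reflexive: no — a is not related to itself.

No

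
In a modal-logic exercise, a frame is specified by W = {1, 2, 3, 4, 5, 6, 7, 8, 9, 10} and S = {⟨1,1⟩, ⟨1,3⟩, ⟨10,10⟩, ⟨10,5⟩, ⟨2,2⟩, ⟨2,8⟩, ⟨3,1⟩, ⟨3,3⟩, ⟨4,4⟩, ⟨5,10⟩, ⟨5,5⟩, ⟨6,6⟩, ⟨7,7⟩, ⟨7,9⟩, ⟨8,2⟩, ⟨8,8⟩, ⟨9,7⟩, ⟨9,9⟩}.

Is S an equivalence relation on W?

Reflexive: yes — every world is S-related to itself.
Symmetric: yes — every pair in S has its reverse in S.
Transitive: yes — every two-step S-path is closed by a direct edge.
So S is an equivalence relation.

Yes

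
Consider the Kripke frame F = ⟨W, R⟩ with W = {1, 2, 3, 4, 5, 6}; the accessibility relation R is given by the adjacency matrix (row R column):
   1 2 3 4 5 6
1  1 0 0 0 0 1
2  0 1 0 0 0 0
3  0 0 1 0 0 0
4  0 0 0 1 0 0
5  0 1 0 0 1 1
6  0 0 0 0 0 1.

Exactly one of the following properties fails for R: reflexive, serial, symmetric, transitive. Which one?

Reflexive: yes — every world is R-related to itself.
Serial: yes — every world has a successor (e.g. 1 R 1).
Symmetric: no — 1 R 6 but not 6 R 1.
Transitive: yes — every two-step R-path is closed by a direct edge.
Only symmetric fails.

symmetric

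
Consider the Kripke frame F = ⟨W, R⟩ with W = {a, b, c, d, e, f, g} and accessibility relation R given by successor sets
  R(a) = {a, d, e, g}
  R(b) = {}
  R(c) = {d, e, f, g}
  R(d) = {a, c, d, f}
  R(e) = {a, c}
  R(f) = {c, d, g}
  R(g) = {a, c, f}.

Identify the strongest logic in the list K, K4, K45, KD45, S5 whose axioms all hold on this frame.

K

Transitive (axiom 4): no — a R d and d R c, but not a R c.
Euclidean (axiom 5): no — a R d and a R e, but not d R e.
Serial (axiom D): no — b has no R-successor.
Reflexive (axiom T): no — b is not related to itself.
So F validates K; K4 would additionally require R to be transitive. The strongest is K.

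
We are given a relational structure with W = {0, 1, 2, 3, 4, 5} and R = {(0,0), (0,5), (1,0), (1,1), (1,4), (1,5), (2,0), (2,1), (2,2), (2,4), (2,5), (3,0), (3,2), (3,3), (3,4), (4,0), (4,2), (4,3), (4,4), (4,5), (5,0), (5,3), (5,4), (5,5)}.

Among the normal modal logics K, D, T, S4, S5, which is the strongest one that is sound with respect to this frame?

T

Serial (axiom D): yes — every world has a successor (e.g. 0 R 0).
Reflexive (axiom T): yes — every world is R-related to itself.
Transitive (axiom 4): no — 0 R 5 and 5 R 3, but not 0 R 3.
Euclidean (axiom 5): no — 1 R 0 and 1 R 4, but not 0 R 4.
So F validates K, D, T; S4 would additionally require R to be transitive. The strongest is T.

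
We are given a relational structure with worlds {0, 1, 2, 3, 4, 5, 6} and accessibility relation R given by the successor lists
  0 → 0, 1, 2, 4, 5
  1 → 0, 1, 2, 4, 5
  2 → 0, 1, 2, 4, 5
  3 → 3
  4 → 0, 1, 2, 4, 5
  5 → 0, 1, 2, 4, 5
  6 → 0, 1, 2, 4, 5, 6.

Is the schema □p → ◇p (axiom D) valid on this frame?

By correspondence theory, D is valid on a frame iff R is serial.
Serial: yes — every world has a successor (e.g. 0 R 0).

Yes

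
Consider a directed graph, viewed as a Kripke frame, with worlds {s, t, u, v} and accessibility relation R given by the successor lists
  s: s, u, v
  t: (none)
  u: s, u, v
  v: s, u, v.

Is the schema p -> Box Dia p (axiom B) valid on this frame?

Axiom B corresponds to the accessibility relation being symmetric.
Symmetric: yes — every pair in R has its reverse in R.

Yes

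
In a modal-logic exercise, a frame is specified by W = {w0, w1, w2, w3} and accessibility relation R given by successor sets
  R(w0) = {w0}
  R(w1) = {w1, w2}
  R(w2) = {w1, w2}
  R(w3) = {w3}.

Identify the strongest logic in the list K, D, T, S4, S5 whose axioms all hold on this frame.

Serial (axiom D): yes — every world has a successor (e.g. w0 R w0).
Reflexive (axiom T): yes — every world is R-related to itself.
Transitive (axiom 4): yes — every two-step R-path is closed by a direct edge.
Euclidean (axiom 5): yes — any two successors of a common world are R-related.
So F validates K, D, T, S4, S5. The strongest is S5.

S5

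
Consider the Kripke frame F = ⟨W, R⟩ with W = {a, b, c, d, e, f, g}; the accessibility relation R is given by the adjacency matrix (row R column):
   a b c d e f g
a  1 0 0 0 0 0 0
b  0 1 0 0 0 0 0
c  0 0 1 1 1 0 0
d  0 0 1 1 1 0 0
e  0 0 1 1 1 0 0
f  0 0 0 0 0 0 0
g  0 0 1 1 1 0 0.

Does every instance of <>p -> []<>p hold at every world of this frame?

The schema 5 characterises exactly the Euclidean frames.
Euclidean: yes — any two successors of a common world are R-related.

Yes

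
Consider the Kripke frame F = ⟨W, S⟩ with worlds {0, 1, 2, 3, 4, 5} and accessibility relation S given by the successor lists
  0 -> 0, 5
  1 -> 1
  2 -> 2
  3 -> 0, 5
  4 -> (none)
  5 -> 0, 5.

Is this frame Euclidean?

Yes

Euclidean: yes — any two successors of a common world are S-related.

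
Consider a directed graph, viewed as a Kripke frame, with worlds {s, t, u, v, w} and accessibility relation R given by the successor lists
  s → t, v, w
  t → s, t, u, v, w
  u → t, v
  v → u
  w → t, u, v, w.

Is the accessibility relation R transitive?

Transitive: no — s R t and t R u, but not s R u.

No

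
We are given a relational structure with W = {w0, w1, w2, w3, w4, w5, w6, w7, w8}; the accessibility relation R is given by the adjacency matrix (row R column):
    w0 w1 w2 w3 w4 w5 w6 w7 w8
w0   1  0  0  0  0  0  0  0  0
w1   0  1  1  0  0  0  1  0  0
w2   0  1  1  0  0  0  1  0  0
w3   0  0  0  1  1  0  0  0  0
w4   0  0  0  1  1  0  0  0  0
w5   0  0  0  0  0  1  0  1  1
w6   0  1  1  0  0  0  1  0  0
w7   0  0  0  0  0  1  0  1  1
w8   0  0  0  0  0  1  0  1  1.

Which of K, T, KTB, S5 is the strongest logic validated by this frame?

S5

Reflexive (axiom T): yes — every world is R-related to itself.
Symmetric (axiom B): yes — every pair in R has its reverse in R.
Euclidean (axiom 5): yes — any two successors of a common world are R-related.
So F validates K, T, KTB, S5. The strongest is S5.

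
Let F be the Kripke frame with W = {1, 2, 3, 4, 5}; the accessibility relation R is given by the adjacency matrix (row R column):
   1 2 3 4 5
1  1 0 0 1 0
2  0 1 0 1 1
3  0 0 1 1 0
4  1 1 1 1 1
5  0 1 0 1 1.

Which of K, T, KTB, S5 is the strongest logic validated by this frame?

Reflexive (axiom T): yes — every world is R-related to itself.
Symmetric (axiom B): yes — every pair in R has its reverse in R.
Euclidean (axiom 5): no — 4 R 1 and 4 R 2, but not 1 R 2.
So F validates K, T, KTB; S5 would additionally require R to be Euclidean. The strongest is KTB.

KTB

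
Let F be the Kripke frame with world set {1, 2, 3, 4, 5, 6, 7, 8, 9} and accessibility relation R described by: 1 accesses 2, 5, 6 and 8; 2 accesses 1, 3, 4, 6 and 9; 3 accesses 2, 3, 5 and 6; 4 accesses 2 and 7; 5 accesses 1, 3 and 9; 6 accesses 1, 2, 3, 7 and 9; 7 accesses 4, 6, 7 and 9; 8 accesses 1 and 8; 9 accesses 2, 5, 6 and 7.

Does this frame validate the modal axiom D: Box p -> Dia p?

Yes

Axiom D corresponds to the accessibility relation being serial.
Serial: yes — every world has a successor (e.g. 1 R 2).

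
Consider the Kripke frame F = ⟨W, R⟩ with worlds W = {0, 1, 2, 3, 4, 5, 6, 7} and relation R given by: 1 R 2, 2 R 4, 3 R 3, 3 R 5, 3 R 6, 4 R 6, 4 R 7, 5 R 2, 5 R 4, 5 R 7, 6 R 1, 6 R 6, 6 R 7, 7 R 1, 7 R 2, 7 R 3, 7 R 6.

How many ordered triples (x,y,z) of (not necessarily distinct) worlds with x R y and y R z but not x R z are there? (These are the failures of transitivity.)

22

Enumerating: (1,2,4), (2,4,6), (2,4,7), (3,5,2), (3,5,4), (3,5,7), (3,6,1), (3,6,7), (4,6,1), (4,7,1), (4,7,2), (4,7,3), … and 10 more.
Total: 22.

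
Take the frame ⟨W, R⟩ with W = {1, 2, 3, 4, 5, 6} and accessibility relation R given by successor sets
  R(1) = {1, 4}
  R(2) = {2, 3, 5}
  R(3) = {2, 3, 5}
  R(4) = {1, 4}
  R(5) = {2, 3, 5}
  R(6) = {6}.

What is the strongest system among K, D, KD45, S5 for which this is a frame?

S5

Serial (axiom D): yes — every world has a successor (e.g. 1 R 1).
Euclidean (axiom 5): yes — any two successors of a common world are R-related.
Transitive (axiom 4): yes — every two-step R-path is closed by a direct edge.
Reflexive (axiom T): yes — every world is R-related to itself.
So F validates K, D, KD45, S5. The strongest is S5.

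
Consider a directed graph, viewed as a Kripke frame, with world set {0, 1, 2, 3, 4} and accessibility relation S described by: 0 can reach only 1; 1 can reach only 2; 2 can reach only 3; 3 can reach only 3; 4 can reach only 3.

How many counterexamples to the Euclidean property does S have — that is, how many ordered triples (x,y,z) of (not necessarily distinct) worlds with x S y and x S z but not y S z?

Enumerating: (0,1,1), (1,2,2).

2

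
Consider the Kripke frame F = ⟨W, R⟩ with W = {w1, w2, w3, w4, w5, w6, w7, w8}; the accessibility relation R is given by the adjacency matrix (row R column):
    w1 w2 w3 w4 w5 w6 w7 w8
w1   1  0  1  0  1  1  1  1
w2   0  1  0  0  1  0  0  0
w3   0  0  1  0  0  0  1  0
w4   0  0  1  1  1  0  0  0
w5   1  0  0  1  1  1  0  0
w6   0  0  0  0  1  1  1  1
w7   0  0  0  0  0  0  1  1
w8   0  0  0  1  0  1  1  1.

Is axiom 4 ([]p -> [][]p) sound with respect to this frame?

The schema 4 characterises exactly the transitive frames.
Transitive: no — w1 R w5 and w5 R w4, but not w1 R w4.

No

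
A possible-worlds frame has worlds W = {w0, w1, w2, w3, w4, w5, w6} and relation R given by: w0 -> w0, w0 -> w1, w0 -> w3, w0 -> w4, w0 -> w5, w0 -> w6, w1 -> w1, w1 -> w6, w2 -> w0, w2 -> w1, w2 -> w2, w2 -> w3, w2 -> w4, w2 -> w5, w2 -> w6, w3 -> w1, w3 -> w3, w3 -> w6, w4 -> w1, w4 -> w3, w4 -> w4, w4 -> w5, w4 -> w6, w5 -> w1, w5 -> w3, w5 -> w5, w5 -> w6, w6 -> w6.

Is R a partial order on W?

Reflexive: yes — every world is R-related to itself.
Transitive: yes — every two-step R-path is closed by a direct edge.
Antisymmetric: yes — no distinct pair is related both ways.
So R is a partial order.

Yes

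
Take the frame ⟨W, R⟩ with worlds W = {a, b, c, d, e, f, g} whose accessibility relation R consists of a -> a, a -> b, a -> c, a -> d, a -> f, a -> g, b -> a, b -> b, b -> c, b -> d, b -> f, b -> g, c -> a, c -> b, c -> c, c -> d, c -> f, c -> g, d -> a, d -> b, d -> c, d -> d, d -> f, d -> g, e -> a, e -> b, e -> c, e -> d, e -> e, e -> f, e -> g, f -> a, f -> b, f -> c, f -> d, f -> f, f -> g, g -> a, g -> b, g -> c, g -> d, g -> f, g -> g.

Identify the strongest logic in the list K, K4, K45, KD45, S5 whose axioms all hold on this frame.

K4

Transitive (axiom 4): yes — every two-step R-path is closed by a direct edge.
Euclidean (axiom 5): no — e R a and e R e, but not a R e.
Serial (axiom D): yes — every world has a successor (e.g. a R a).
Reflexive (axiom T): yes — every world is R-related to itself.
So F validates K, K4; K45 would additionally require R to be Euclidean. The strongest is K4.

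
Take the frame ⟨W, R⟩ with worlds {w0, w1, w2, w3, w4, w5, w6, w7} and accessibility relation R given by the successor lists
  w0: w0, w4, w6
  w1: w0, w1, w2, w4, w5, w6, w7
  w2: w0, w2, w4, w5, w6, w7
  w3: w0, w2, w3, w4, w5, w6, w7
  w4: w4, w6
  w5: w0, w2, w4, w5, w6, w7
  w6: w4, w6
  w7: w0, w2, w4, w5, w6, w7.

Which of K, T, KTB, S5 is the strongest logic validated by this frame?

Reflexive (axiom T): yes — every world is R-related to itself.
Symmetric (axiom B): no — w0 R w4 but not w4 R w0.
Euclidean (axiom 5): no — w1 R w0 and w1 R w2, but not w0 R w2.
So F validates K, T; KTB would additionally require R to be symmetric. The strongest is T.

T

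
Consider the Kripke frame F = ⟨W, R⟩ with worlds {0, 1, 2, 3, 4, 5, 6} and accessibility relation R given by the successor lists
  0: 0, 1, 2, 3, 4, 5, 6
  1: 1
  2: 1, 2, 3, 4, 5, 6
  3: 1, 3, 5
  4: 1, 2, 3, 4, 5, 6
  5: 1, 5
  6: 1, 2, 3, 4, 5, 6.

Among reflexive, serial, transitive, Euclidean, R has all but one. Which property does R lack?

Euclidean

Reflexive: yes — every world is R-related to itself.
Serial: yes — every world has a successor (e.g. 0 R 0).
Transitive: yes — every two-step R-path is closed by a direct edge.
Euclidean: no — 0 R 1 and 0 R 2, but not 1 R 2.
Only Euclidean fails.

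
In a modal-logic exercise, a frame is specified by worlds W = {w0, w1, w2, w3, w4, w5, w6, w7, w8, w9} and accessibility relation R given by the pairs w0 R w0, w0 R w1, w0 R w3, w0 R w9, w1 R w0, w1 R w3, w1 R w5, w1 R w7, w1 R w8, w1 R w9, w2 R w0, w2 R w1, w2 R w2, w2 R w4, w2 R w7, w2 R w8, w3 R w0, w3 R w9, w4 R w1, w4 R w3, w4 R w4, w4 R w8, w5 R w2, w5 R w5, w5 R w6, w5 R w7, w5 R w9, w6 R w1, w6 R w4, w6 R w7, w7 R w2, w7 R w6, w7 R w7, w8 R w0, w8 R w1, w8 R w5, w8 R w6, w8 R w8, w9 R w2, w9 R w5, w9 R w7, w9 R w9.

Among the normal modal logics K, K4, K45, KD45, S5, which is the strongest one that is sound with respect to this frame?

Transitive (axiom 4): no — w0 R w1 and w1 R w5, but not w0 R w5.
Euclidean (axiom 5): no — w0 R w3 and w0 R w1, but not w3 R w1.
Serial (axiom D): yes — every world has a successor (e.g. w0 R w0).
Reflexive (axiom T): no — w1 is not related to itself.
So F validates K; K4 would additionally require R to be transitive. The strongest is K.

K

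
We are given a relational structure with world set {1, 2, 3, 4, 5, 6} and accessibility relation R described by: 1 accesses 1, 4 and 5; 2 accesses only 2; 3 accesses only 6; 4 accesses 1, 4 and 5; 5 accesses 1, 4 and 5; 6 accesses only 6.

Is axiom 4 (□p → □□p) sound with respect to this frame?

By correspondence theory, 4 is valid on a frame iff R is transitive.
Transitive: yes — every two-step R-path is closed by a direct edge.

Yes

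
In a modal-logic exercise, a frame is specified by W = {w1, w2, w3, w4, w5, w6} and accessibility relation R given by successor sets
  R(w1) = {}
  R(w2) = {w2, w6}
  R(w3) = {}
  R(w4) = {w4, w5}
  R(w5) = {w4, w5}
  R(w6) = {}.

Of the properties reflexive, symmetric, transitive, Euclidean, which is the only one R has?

transitive

Reflexive: no — w1 is not related to itself.
Symmetric: no — w2 R w6 but not w6 R w2.
Transitive: yes — every two-step R-path is closed by a direct edge.
Euclidean: no — w2 R w6 and w2 R w2, but not w6 R w2.
Only transitive holds.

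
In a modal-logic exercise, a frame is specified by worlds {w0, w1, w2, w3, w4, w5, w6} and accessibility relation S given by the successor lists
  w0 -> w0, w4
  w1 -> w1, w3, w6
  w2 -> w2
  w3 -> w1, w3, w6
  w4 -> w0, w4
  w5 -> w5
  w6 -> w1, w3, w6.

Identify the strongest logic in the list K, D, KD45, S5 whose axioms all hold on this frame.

S5

Serial (axiom D): yes — every world has a successor (e.g. w0 S w0).
Euclidean (axiom 5): yes — any two successors of a common world are S-related.
Transitive (axiom 4): yes — every two-step S-path is closed by a direct edge.
Reflexive (axiom T): yes — every world is S-related to itself.
So F validates K, D, KD45, S5. The strongest is S5.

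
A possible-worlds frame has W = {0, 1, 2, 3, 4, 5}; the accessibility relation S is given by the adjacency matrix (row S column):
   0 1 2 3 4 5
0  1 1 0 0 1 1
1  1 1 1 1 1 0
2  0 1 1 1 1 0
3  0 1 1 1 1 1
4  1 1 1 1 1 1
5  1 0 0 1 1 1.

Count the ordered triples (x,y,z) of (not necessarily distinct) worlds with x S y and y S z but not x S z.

20

Enumerating: (0,1,2), (0,1,3), (0,4,2), (0,4,3), (0,5,3), (1,0,5), (1,3,5), (1,4,5), (2,1,0), (2,3,5), (2,4,0), (2,4,5), … and 8 more.
Total: 20.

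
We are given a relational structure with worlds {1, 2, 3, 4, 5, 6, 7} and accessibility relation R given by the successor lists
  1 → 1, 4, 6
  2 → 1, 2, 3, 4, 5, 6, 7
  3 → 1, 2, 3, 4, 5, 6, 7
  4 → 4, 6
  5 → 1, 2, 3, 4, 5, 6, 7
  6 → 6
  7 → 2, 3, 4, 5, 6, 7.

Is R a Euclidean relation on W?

Euclidean: no — 1 R 6 and 1 R 4, but not 6 R 4.

No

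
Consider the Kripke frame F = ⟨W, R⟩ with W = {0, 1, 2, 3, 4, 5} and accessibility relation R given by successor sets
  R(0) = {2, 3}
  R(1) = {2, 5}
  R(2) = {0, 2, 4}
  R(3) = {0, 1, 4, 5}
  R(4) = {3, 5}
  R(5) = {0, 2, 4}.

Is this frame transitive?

No

Transitive: no — 0 R 2 and 2 R 4, but not 0 R 4.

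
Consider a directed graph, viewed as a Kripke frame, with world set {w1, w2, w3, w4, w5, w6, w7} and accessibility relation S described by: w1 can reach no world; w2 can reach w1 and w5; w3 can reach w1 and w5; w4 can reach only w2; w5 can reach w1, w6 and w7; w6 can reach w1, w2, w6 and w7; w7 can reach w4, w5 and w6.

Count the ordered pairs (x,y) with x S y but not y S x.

Enumerating: (w2,w1), (w2,w5), (w3,w1), (w3,w5), (w4,w2), (w5,w1), (w5,w6), (w6,w1), (w6,w2), (w7,w4).

10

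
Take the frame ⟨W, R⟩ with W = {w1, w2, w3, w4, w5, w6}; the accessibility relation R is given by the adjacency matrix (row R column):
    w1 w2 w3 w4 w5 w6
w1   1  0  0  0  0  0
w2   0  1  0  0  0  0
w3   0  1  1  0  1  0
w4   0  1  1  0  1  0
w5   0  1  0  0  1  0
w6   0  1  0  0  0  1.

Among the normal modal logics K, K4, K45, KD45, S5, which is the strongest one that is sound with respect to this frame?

Transitive (axiom 4): yes — every two-step R-path is closed by a direct edge.
Euclidean (axiom 5): no — w3 R w2 and w3 R w5, but not w2 R w5.
Serial (axiom D): yes — every world has a successor (e.g. w1 R w1).
Reflexive (axiom T): no — w4 is not related to itself.
So F validates K, K4; K45 would additionally require R to be Euclidean. The strongest is K4.

K4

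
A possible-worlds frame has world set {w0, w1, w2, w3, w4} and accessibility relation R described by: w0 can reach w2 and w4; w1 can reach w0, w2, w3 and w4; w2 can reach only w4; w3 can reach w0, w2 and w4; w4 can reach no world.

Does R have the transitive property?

Yes

Transitive: yes — every two-step R-path is closed by a direct edge.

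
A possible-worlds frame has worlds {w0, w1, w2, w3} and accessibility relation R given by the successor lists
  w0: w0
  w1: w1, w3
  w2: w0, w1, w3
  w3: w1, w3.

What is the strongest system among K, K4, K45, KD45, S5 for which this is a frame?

Transitive (axiom 4): yes — every two-step R-path is closed by a direct edge.
Euclidean (axiom 5): no — w2 R w0 and w2 R w1, but not w0 R w1.
Serial (axiom D): yes — every world has a successor (e.g. w0 R w0).
Reflexive (axiom T): no — w2 is not related to itself.
So F validates K, K4; K45 would additionally require R to be Euclidean. The strongest is K4.

K4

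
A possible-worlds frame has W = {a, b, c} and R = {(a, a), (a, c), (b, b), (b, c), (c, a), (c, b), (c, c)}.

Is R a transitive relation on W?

No

Transitive: no — a R c and c R b, but not a R b.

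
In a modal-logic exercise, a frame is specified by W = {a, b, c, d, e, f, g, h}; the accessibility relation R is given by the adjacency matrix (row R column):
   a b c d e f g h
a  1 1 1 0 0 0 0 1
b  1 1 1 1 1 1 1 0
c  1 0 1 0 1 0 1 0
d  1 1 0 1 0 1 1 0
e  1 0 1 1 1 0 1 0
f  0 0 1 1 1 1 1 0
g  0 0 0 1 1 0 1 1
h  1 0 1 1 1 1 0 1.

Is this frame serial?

Yes

Serial: yes — every world has a successor (e.g. a R a).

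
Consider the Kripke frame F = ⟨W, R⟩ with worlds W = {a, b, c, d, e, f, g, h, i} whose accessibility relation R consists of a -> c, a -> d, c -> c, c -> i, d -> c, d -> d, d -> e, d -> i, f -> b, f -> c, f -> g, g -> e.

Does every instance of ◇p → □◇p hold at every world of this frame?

By correspondence theory, 5 is valid on a frame iff R is Euclidean.
Euclidean: no — a R c and a R d, but not c R d.

No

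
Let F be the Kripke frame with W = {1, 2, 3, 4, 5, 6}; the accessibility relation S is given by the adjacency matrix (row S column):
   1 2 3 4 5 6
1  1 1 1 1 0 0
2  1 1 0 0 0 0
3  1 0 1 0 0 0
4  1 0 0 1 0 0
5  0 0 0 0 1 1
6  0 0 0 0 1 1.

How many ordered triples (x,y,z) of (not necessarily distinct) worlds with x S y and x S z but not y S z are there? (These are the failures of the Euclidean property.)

Enumerating: (1,2,3), (1,2,4), (1,3,2), (1,3,4), (1,4,2), (1,4,3).

6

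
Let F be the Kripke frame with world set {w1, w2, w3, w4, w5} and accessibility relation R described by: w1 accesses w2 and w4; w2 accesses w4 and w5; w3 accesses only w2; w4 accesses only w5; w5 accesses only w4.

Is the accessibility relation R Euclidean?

Euclidean: no — w1 R w4 and w1 R w2, but not w4 R w2.

No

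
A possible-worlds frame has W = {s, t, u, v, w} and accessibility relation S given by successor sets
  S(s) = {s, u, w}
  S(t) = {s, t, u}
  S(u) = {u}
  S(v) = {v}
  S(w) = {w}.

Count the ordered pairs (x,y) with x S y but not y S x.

4

Enumerating: (s,u), (s,w), (t,s), (t,u).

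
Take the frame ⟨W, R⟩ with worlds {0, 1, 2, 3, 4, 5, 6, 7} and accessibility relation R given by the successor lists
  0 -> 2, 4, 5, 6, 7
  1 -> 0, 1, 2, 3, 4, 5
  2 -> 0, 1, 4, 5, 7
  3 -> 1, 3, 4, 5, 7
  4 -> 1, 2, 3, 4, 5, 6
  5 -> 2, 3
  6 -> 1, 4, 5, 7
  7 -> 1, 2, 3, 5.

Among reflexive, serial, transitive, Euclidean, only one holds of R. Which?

Reflexive: no — 0 is not related to itself.
Serial: yes — every world has a successor (e.g. 0 R 2).
Transitive: no — 0 R 2 and 2 R 1, but not 0 R 1.
Euclidean: no — 0 R 2 and 0 R 6, but not 2 R 6.
Only serial holds.

serial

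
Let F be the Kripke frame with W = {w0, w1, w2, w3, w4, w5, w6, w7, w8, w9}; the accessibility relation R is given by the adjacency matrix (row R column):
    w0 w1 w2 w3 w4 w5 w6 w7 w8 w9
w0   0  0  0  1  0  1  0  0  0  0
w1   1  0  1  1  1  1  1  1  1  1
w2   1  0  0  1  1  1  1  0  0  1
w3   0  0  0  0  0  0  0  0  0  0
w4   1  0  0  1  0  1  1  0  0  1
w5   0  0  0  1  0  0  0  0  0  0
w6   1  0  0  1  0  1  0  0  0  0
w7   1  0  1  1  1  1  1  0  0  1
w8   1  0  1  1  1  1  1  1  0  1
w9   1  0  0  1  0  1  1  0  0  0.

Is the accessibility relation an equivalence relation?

Reflexive: no — w0 is not related to itself.
Symmetric: no — w0 R w3 but not w3 R w0.
Transitive: yes — every two-step R-path is closed by a direct edge.
So R is not an equivalence relation.

No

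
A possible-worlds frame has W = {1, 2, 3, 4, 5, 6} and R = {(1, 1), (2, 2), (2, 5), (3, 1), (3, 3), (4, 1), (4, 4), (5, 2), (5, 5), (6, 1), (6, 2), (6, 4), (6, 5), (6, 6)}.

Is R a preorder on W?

Reflexive: yes — every world is R-related to itself.
Transitive: yes — every two-step R-path is closed by a direct edge.
So R is a preorder.

Yes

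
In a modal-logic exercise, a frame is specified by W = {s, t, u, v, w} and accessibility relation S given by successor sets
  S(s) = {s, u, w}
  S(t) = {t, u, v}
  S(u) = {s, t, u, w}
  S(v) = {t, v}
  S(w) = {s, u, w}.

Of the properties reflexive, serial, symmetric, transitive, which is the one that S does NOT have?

transitive

Reflexive: yes — every world is S-related to itself.
Serial: yes — every world has a successor (e.g. s S s).
Symmetric: yes — every pair in S has its reverse in S.
Transitive: no — s S u and u S t, but not s S t.
Only transitive fails.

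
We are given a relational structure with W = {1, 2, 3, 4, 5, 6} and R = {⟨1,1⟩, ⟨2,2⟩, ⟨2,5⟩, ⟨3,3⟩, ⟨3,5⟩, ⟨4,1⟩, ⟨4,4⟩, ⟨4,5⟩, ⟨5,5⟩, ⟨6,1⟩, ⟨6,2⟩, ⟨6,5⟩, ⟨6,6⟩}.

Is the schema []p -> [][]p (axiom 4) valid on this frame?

Yes

By correspondence theory, 4 is valid on a frame iff R is transitive.
Transitive: yes — every two-step R-path is closed by a direct edge.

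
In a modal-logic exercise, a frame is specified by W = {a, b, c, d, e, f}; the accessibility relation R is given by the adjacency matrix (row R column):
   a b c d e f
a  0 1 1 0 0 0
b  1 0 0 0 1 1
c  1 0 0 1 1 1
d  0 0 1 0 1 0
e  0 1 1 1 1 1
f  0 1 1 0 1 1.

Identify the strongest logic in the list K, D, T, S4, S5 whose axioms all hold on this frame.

Serial (axiom D): yes — every world has a successor (e.g. a R b).
Reflexive (axiom T): no — a is not related to itself.
Transitive (axiom 4): no — a R b and b R e, but not a R e.
Euclidean (axiom 5): no — a R b and a R c, but not b R c.
So F validates K, D; T would additionally require R to be reflexive. The strongest is D.

D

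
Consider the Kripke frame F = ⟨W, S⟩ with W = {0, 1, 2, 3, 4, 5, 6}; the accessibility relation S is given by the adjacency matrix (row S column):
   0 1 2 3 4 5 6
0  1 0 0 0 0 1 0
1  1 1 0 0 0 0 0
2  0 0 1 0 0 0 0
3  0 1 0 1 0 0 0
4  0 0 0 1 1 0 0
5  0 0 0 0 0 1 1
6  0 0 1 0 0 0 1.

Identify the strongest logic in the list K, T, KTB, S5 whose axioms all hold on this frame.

T

Reflexive (axiom T): yes — every world is S-related to itself.
Symmetric (axiom B): no — 0 S 5 but not 5 S 0.
Euclidean (axiom 5): no — 0 S 5 and 0 S 0, but not 5 S 0.
So F validates K, T; KTB would additionally require S to be symmetric. The strongest is T.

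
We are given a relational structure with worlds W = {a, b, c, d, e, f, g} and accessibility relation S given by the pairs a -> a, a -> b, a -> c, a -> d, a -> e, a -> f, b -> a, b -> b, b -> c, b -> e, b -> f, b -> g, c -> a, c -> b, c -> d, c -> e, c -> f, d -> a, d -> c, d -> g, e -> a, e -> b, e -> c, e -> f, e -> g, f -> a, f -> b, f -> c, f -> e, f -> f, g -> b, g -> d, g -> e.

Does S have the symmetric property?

Symmetric: yes — every pair in S has its reverse in S.

Yes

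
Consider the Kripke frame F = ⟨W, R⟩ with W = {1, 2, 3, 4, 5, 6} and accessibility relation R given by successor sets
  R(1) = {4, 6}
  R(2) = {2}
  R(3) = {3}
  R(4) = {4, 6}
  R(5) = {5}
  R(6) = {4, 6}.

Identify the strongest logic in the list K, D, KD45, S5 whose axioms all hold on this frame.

Serial (axiom D): yes — every world has a successor (e.g. 1 R 4).
Euclidean (axiom 5): yes — any two successors of a common world are R-related.
Transitive (axiom 4): yes — every two-step R-path is closed by a direct edge.
Reflexive (axiom T): no — 1 is not related to itself.
So F validates K, D, KD45; S5 would additionally require R to be reflexive. The strongest is KD45.

KD45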